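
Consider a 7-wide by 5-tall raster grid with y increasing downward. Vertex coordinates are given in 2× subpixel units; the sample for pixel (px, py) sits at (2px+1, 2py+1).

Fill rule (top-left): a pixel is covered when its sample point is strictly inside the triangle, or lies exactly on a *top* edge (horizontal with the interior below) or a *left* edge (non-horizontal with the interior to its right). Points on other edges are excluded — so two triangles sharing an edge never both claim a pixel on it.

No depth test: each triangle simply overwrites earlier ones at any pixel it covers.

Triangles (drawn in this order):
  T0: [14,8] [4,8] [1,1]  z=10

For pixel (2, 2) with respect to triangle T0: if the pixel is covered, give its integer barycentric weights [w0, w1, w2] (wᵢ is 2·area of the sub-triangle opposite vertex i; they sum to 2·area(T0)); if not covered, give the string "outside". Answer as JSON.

T0:
  2·area = 70
  edge (14, 8)→(4, 8): d=(-10,0) right/bottom  bias=-1
  edge (4, 8)→(1, 1): d=(-3,-7) top-left  bias=+0
  edge (1, 1)→(14, 8): d=(13,7) right/bottom  bias=-1
    (0,0)@(1, 1): e=[70,0,0] → ·  [on edge]
    (1,1)@(3, 3): e=[50,8,12] → █
    (2,1)@(5, 3): e=[50,22,-2] → ·
    (1,2)@(3, 5): e=[30,2,38] → █
    (2,2)@(5, 5): e=[30,16,24] → █
    (3,2)@(7, 5): e=[30,30,10] → █
    (4,2)@(9, 5): e=[30,44,-4] → ·
    (1,3)@(3, 7): e=[10,-4,64] → ·
    (2,3)@(5, 7): e=[10,10,50] → █
    (4,3)@(9, 7): e=[10,38,22] → █
    (5,3)@(11, 7): e=[10,52,8] → █
    (6,3)@(13, 7): e=[10,66,-6] → ·
  covered (8 px):
    · · · · · · ·
    · █ · · · · ·
    · █ █ █ · · ·
    · · █ █ █ █ ·
    · · · · · · ·

Answer: [16,24,30]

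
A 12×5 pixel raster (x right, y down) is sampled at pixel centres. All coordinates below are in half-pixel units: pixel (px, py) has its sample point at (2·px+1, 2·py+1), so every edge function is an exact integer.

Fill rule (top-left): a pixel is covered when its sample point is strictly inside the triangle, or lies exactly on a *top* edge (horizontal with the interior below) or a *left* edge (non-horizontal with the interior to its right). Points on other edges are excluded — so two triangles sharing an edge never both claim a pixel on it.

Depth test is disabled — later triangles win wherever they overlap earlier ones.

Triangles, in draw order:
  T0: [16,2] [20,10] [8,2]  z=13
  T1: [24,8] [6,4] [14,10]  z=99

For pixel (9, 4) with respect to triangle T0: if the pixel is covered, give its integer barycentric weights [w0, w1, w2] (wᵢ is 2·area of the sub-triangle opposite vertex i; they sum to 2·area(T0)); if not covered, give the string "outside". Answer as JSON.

T0:
  2·area = 64
  edge (16, 2)→(20, 10): d=(4,8) right/bottom  bias=-1
  edge (20, 10)→(8, 2): d=(-12,-8) top-left  bias=+0
  edge (8, 2)→(16, 2): d=(8,0) top-left  bias=+0
    (5,1)@(11, 3): e=[44,12,8] → #
    (6,1)@(13, 3): e=[28,28,8] → #
    (7,1)@(15, 3): e=[12,44,8] → #
    (8,1)@(17, 3): e=[-4,60,8] → ·
    (5,2)@(11, 5): e=[52,-12,24] → ·
    (6,2)@(13, 5): e=[36,4,24] → #
    (8,2)@(17, 5): e=[4,36,24] → #
    (9,2)@(19, 5): e=[-12,52,24] → ·
    (6,3)@(13, 7): e=[44,-20,40] → ·
    (7,3)@(15, 7): e=[28,-4,40] → ·
    (8,3)@(17, 7): e=[12,12,40] → #
    (9,3)@(19, 7): e=[-4,28,40] → ·
  covered (8 px):
    · · · · · · · · · · · ·
    · · · · · # # # · · · ·
    · · · · · · # # # · · ·
    · · · · · · · · # · · ·
    · · · · · · · · · # · ·
T1:
  2·area = 76  (B↔C swapped to make it positive)
  edge (24, 8)→(14, 10): d=(-10,2) right/bottom  bias=-1
  edge (14, 10)→(6, 4): d=(-8,-6) top-left  bias=+0
  edge (6, 4)→(24, 8): d=(18,4) right/bottom  bias=-1
    (4,2)@(9, 5): e=[60,10,6] → #
    (5,2)@(11, 5): e=[56,22,-2] → ·
    (4,3)@(9, 7): e=[40,-6,42] → ·
    (5,3)@(11, 7): e=[36,6,34] → #
    (6,3)@(13, 7): e=[32,18,26] → #
    (7,3)@(15, 7): e=[28,30,18] → #
    (8,3)@(17, 7): e=[24,42,10] → #
    (9,3)@(19, 7): e=[20,54,2] → #
    (10,3)@(21, 7): e=[16,66,-6] → ·
    (5,4)@(11, 9): e=[16,-10,70] → ·
    (6,4)@(13, 9): e=[12,2,62] → #
    (9,4)@(19, 9): e=[0,38,38] → ·  [on edge]
  covered (9 px):
    · · · · · · · · · · · ·
    · · · · · · · · · · · ·
    · · · · # · · · · · · ·
    · · · · · # # # # # · ·
    · · · · · · # # # · · ·

Final: [4,56,4]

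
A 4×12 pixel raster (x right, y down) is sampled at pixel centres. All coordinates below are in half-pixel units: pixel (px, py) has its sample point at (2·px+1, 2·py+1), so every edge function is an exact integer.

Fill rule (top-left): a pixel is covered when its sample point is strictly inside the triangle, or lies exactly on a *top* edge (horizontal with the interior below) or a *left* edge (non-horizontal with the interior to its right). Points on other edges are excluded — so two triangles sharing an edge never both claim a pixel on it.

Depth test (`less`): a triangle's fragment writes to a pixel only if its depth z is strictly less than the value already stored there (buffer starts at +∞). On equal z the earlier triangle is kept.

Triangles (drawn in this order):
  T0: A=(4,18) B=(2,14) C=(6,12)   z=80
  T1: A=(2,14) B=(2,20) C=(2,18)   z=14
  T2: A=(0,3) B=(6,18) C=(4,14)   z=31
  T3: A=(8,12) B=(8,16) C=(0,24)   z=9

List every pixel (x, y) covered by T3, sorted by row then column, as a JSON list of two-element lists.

T0:
  2·area = 20
  edge (4, 18)→(2, 14): d=(-2,-4) top-left  bias=+0
  edge (2, 14)→(6, 12): d=(4,-2) top-left  bias=+0
  edge (6, 12)→(4, 18): d=(-2,6) right/bottom  bias=-1
    (3,4)@(7, 9): e=[30,-10,0] → ·  [on edge]
    (2,6)@(5, 13): e=[14,2,4] → #
    (3,6)@(7, 13): e=[22,6,-8] → ·
    (1,7)@(3, 15): e=[2,6,12] → #
    (2,7)@(5, 15): e=[10,10,0] → ·  [on edge]
    (1,8)@(3, 17): e=[-2,14,8] → ·
    (1,10)@(3, 21): e=[-10,30,0] → ·  [on edge]
  covered (2 px):
    · · · ·
    · · · ·
    · · · ·
    · · · ·
    · · · ·
    · · · ·
    · · # ·
    · # · ·
    · · · ·
    · · · ·
    · · · ·
    · · · ·
T1:
  degenerate (2·area = 0) — covers nothing
T2:
  2·area = 6
  edge (0, 3)→(6, 18): d=(6,15) right/bottom  bias=-1
  edge (6, 18)→(4, 14): d=(-2,-4) top-left  bias=+0
  edge (4, 14)→(0, 3): d=(-4,-11) top-left  bias=+0
    (1,5)@(3, 11): e=[3,2,1] → #
    (2,5)@(5, 11): e=[-27,10,23] → ·
    (1,6)@(3, 13): e=[15,-2,-7] → ·
  covered (1 px):
    · · · ·
    · · · ·
    · · · ·
    · · · ·
    · · · ·
    · # · ·
    · · · ·
    · · · ·
    · · · ·
    · · · ·
    · · · ·
    · · · ·
T3:
  2·area = 32
  edge (8, 12)→(8, 16): d=(0,4) right/bottom  bias=-1
  edge (8, 16)→(0, 24): d=(-8,8) right/bottom  bias=-1
  edge (0, 24)→(8, 12): d=(8,-12) top-left  bias=+0
    (3,7)@(7, 15): e=[4,16,12] → #
    (2,8)@(5, 17): e=[12,16,4] → #
    (3,8)@(7, 17): e=[4,0,28] → ·  [on edge]
    (2,9)@(5, 19): e=[12,0,20] → ·  [on edge]
    (1,10)@(3, 21): e=[20,0,12] → ·  [on edge]
    (0,11)@(1, 23): e=[28,0,4] → ·  [on edge]
  covered (2 px):
    · · · ·
    · · · ·
    · · · ·
    · · · ·
    · · · ·
    · · · ·
    · · · ·
    · · · #
    · · # ·
    · · · ·
    · · · ·
    · · · ·

Answer: [[3,7],[2,8]]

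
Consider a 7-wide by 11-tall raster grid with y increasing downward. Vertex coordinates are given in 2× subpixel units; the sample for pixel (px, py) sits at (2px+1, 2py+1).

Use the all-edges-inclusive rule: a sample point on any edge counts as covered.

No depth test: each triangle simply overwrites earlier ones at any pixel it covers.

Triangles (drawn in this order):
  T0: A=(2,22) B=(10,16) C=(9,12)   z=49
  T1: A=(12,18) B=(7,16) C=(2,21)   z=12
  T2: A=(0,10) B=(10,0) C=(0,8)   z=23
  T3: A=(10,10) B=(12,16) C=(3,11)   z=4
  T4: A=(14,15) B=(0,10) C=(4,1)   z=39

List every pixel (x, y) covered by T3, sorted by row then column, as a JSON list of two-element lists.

T0:
  2·area = 38  (B↔C swapped to make it positive)
  edge (2, 22)→(9, 12): d=(7,-10) inclusive
  edge (9, 12)→(10, 16): d=(1,4) inclusive
  edge (10, 16)→(2, 22): d=(-8,6) inclusive
    (4,6)@(9, 13): e=[7,1,30] → █
    (5,6)@(11, 13): e=[27,-7,18] → ·
    (3,7)@(7, 15): e=[1,11,26] → █
    (5,7)@(11, 15): e=[41,-5,2] → ·
    (3,8)@(7, 17): e=[15,13,10] → █
    (4,8)@(9, 17): e=[35,5,-2] → ·
    (2,9)@(5, 19): e=[9,23,6] → █
    (3,9)@(7, 19): e=[29,15,-6] → ·
    (1,10)@(3, 21): e=[3,33,2] → █
    (2,10)@(5, 21): e=[23,25,-10] → ·
  covered (6 px):
    · · · · · · ·
    · · · · · · ·
    · · · · · · ·
    · · · · · · ·
    · · · · · · ·
    · · · · · · ·
    · · · · █ · ·
    · · · █ █ · ·
    · · · █ · · ·
    · · █ · · · ·
    · █ · · · · ·
T1:
  2·area = 35  (B↔C swapped to make it positive)
  edge (12, 18)→(2, 21): d=(-10,3) inclusive
  edge (2, 21)→(7, 16): d=(5,-5) inclusive
  edge (7, 16)→(12, 18): d=(5,2) inclusive
    (3,8)@(7, 17): e=[25,5,5] → █
    (4,8)@(9, 17): e=[19,15,1] → █
    (5,8)@(11, 17): e=[13,25,-3] → ·
    (2,9)@(5, 19): e=[11,5,19] → █
    (4,9)@(9, 19): e=[-1,25,11] → ·
    (2,10)@(5, 21): e=[-9,15,29] → ·
    (3,10)@(7, 21): e=[-15,25,25] → ·
  covered (4 px):
    · · · · · · ·
    · · · · · · ·
    · · · · · · ·
    · · · · · · ·
    · · · · · · ·
    · · · · · · ·
    · · · · · · ·
    · · · · · · ·
    · · · █ █ · ·
    · · █ █ · · ·
    · · · · · · ·
T2:
  2·area = 20  (B↔C swapped to make it positive)
  edge (0, 10)→(0, 8): d=(0,-2) inclusive
  edge (0, 8)→(10, 0): d=(10,-8) inclusive
  edge (10, 0)→(0, 10): d=(-10,10) inclusive
    (4,0)@(9, 1): e=[18,2,0] → █  [on edge]
    (5,0)@(11, 1): e=[22,18,-20] → ·
    (3,1)@(7, 3): e=[14,6,0] → █  [on edge]
    (4,1)@(9, 3): e=[18,22,-20] → ·
    (2,2)@(5, 5): e=[10,10,0] → █  [on edge]
    (3,2)@(7, 5): e=[14,26,-20] → ·
    (1,3)@(3, 7): e=[6,14,0] → █  [on edge]
    (2,3)@(5, 7): e=[10,30,-20] → ·
    (0,4)@(1, 9): e=[2,18,0] → █  [on edge]
    (1,4)@(3, 9): e=[6,34,-20] → ·
    (0,5)@(1, 11): e=[2,38,-20] → ·
  covered (5 px):
    · · · · █ · ·
    · · · █ · · ·
    · · █ · · · ·
    · █ · · · · ·
    █ · · · · · ·
    · · · · · · ·
    · · · · · · ·
    · · · · · · ·
    · · · · · · ·
    · · · · · · ·
    · · · · · · ·
T3:
  2·area = 44
  edge (10, 10)→(12, 16): d=(2,6) inclusive
  edge (12, 16)→(3, 11): d=(-9,-5) inclusive
  edge (3, 11)→(10, 10): d=(7,-1) inclusive
    (3,0)@(7, 1): e=[0,110,-66] → ·  [on edge]
    (4,3)@(9, 7): e=[0,66,-22] → ·  [on edge]
    (1,5)@(3, 11): e=[44,0,0] → █  [on edge]
    (2,5)@(5, 11): e=[32,10,2] → █
    (3,5)@(7, 11): e=[20,20,4] → █
    (4,5)@(9, 11): e=[8,30,6] → █
    (5,5)@(11, 11): e=[-4,40,8] → ·
    (1,6)@(3, 13): e=[48,-18,14] → ·
    (2,6)@(5, 13): e=[36,-8,16] → ·
    (3,6)@(7, 13): e=[24,2,18] → █
    (5,6)@(11, 13): e=[0,22,22] → █  [on edge]
    (6,6)@(13, 13): e=[-12,32,24] → ·
    (6,9)@(13, 19): e=[0,-22,66] → ·  [on edge]
  covered (8 px):
    · · · · · · ·
    · · · · · · ·
    · · · · · · ·
    · · · · · · ·
    · · · · · · ·
    · █ █ █ █ · ·
    · · · █ █ █ ·
    · · · · · █ ·
    · · · · · · ·
    · · · · · · ·
    · · · · · · ·
T4:
  2·area = 146
  edge (14, 15)→(0, 10): d=(-14,-5) inclusive
  edge (0, 10)→(4, 1): d=(4,-9) inclusive
  edge (4, 1)→(14, 15): d=(10,14) inclusive
    (2,1)@(5, 3): e=[123,17,6] → █
    (3,1)@(7, 3): e=[133,35,-22] → ·
    (1,2)@(3, 5): e=[85,7,54] → █
    (3,2)@(7, 5): e=[105,43,-2] → ·
    (1,3)@(3, 7): e=[57,15,74] → █
    (3,3)@(7, 7): e=[77,51,18] → █
    (4,3)@(9, 7): e=[87,69,-10] → ·
    (0,4)@(1, 9): e=[19,5,122] → █
    (4,4)@(9, 9): e=[59,77,10] → █
    (5,4)@(11, 9): e=[69,95,-18] → ·
    (0,5)@(1, 11): e=[-9,13,142] → ·
    (1,5)@(3, 11): e=[1,31,114] → █
  covered (18 px):
    · · · · · · ·
    · · █ · · · ·
    · █ █ · · · ·
    · █ █ █ · · ·
    █ █ █ █ █ · ·
    · █ █ █ █ █ ·
    · · · · █ █ ·
    · · · · · · ·
    · · · · · · ·
    · · · · · · ·
    · · · · · · ·

Result: [[1,5],[2,5],[3,5],[4,5],[3,6],[4,6],[5,6],[5,7]]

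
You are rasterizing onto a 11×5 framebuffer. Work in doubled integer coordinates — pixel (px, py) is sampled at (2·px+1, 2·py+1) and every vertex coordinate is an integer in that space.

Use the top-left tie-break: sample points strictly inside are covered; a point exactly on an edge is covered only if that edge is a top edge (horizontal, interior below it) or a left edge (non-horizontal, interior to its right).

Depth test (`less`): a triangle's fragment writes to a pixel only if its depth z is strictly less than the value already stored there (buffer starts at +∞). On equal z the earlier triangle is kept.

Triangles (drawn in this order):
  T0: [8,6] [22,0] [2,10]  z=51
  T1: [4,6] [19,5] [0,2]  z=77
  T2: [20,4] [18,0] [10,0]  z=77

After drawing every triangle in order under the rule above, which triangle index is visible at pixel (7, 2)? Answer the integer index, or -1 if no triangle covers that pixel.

T0:
  2·area = 20
  edge (8, 6)→(22, 0): d=(14,-6) top-left  bias=+0
  edge (22, 0)→(2, 10): d=(-20,10) right/bottom  bias=-1
  edge (2, 10)→(8, 6): d=(6,-4) top-left  bias=+0
    (7,1)@(15, 3): e=[0,10,10] → █  [on edge]
    (8,1)@(17, 3): e=[12,-10,18] → ·
    (5,2)@(11, 5): e=[4,10,6] → █
    (6,2)@(13, 5): e=[16,-10,14] → ·
    (7,2)@(15, 5): e=[28,-30,22] → ·
    (3,3)@(7, 7): e=[8,10,2] → █
    (4,3)@(9, 7): e=[20,-10,10] → ·
    (5,3)@(11, 7): e=[32,-30,18] → ·
    (0,4)@(1, 9): e=[0,30,-10] → ·  [on edge]
    (3,4)@(7, 9): e=[36,-30,14] → ·
  covered (3 px):
    · · · · · · · · · · ·
    · · · · · · · █ · · ·
    · · · · · █ · · · · ·
    · · · █ · · · · · · ·
    · · · · · · · · · · ·
T1:
  2·area = 64  (B↔C swapped to make it positive)
  edge (4, 6)→(0, 2): d=(-4,-4) top-left  bias=+0
  edge (0, 2)→(19, 5): d=(19,3) right/bottom  bias=-1
  edge (19, 5)→(4, 6): d=(-15,1) right/bottom  bias=-1
    (0,1)@(1, 3): e=[0,16,48] → █  [on edge]
    (1,1)@(3, 3): e=[8,10,46] → █
    (2,1)@(5, 3): e=[16,4,44] → █
    (3,1)@(7, 3): e=[24,-2,42] → ·
    (0,2)@(1, 5): e=[-8,54,18] → ·
    (1,2)@(3, 5): e=[0,48,16] → █  [on edge]
    (3,2)@(7, 5): e=[16,36,12] → █
    (4,2)@(9, 5): e=[24,30,10] → █
    (5,2)@(11, 5): e=[32,24,8] → █
    (6,2)@(13, 5): e=[40,18,6] → █
    (7,2)@(15, 5): e=[48,12,4] → █
    (8,2)@(17, 5): e=[56,6,2] → █
    (9,2)@(19, 5): e=[64,0,0] → ·  [on edge]
    (2,3)@(5, 7): e=[0,80,-16] → ·  [on edge]
    (3,4)@(7, 9): e=[0,112,-48] → ·  [on edge]
  covered (11 px):
    · · · · · · · · · · ·
    █ █ █ · · · · · · · ·
    · █ █ █ █ █ █ █ █ · ·
    · · · · · · · · · · ·
    · · · · · · · · · · ·
T2:
  2·area = 32  (B↔C swapped to make it positive)
  edge (20, 4)→(10, 0): d=(-10,-4) top-left  bias=+0
  edge (10, 0)→(18, 0): d=(8,0) top-left  bias=+0
  edge (18, 0)→(20, 4): d=(2,4) right/bottom  bias=-1
    (6,0)@(13, 1): e=[2,8,22] → █
    (7,0)@(15, 1): e=[10,8,14] → █
    (8,0)@(17, 1): e=[18,8,6] → █
    (9,0)@(19, 1): e=[26,8,-2] → ·
    (6,1)@(13, 3): e=[-18,24,26] → ·
    (7,1)@(15, 3): e=[-10,24,18] → ·
    (8,1)@(17, 3): e=[-2,24,10] → ·
    (9,1)@(19, 3): e=[6,24,2] → █
    (10,1)@(21, 3): e=[14,24,-6] → ·
    (9,2)@(19, 5): e=[-14,40,6] → ·
  covered (4 px):
    · · · · · · █ █ █ · ·
    · · · · · · · · · █ ·
    · · · · · · · · · · ·
    · · · · · · · · · · ·
    · · · · · · · · · · ·

Z-buffer (winner per pixel, '.' = empty):
  . . . . . . 2 2 2 . .
  1 1 1 . . . . 0 . 2 .
  . 1 1 1 1 0 1 1 1 . .
  . . . 0 . . . . . . .
  . . . . . . . . . . .

Result: 1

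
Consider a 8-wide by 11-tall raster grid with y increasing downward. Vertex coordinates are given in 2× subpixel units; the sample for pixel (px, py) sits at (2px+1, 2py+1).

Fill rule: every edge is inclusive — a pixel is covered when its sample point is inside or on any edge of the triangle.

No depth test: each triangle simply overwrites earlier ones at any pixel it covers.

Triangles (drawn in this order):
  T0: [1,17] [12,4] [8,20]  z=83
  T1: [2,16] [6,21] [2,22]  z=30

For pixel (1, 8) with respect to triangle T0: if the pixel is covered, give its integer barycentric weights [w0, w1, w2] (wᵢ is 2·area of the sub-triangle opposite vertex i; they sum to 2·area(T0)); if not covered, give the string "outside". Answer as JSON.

T0:
  2·area = 124
  edge (1, 17)→(12, 4): d=(11,-13) inclusive
  edge (12, 4)→(8, 20): d=(-4,16) inclusive
  edge (8, 20)→(1, 17): d=(-7,-3) inclusive
    (5,3)@(11, 7): e=[20,4,100] → X
    (6,3)@(13, 7): e=[46,-28,106] → .
    (4,4)@(9, 9): e=[16,28,80] → X
    (5,4)@(11, 9): e=[42,-4,86] → .
    (3,5)@(7, 11): e=[12,52,60] → X
    (5,5)@(11, 11): e=[64,-12,72] → .
    (2,6)@(5, 13): e=[8,76,40] → X
    (5,6)@(11, 13): e=[86,-20,58] → .
    (1,7)@(3, 15): e=[4,100,20] → X
    (5,7)@(11, 15): e=[108,-28,44] → .
    (0,8)@(1, 17): e=[0,124,0] → X  [on edge]
    (4,8)@(9, 17): e=[104,-4,24] → .
  covered (16 px):
    . . . . . . . .
    . . . . . . . .
    . . . . . . . .
    . . . . . X . .
    . . . . X . . .
    . . . X X . . .
    . . X X X . . .
    . X X X X . . .
    X X X X . . . .
    . . . X . . . .
    . . . . . . . .
T1:
  2·area = 24
  edge (2, 16)→(6, 21): d=(4,5) inclusive
  edge (6, 21)→(2, 22): d=(-4,1) inclusive
  edge (2, 22)→(2, 16): d=(0,-6) inclusive
    (1,9)@(3, 19): e=[7,11,6] → X
    (2,9)@(5, 19): e=[-3,9,18] → .
    (1,10)@(3, 21): e=[15,3,6] → X
    (2,10)@(5, 21): e=[5,1,18] → X
    (3,10)@(7, 21): e=[-5,-1,30] → .
  covered (3 px):
    . . . . . . . .
    . . . . . . . .
    . . . . . . . .
    . . . . . . . .
    . . . . . . . .
    . . . . . . . .
    . . . . . . . .
    . . . . . . . .
    . . . . . . . .
    . X . . . . . .
    . X X . . . . .

Final: [92,6,26]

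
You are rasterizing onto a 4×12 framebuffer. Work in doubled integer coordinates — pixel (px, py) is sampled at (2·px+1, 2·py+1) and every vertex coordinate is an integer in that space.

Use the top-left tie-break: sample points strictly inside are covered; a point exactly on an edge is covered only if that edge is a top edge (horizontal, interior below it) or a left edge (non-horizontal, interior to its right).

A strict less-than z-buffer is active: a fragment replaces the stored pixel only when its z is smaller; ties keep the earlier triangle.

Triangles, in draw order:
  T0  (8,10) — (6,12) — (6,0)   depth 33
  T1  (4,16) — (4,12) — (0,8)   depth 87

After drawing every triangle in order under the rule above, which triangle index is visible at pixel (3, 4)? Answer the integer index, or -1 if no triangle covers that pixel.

T0:
  2·area = 24
  edge (8, 10)→(6, 12): d=(-2,2) right/bottom  bias=-1
  edge (6, 12)→(6, 0): d=(0,-12) top-left  bias=+0
  edge (6, 0)→(8, 10): d=(2,10) right/bottom  bias=-1
    (3,2)@(7, 5): e=[12,12,0] → ·  [on edge]
    (3,3)@(7, 7): e=[8,12,4] → #
    (3,4)@(7, 9): e=[4,12,8] → #
    (3,5)@(7, 11): e=[0,12,12] → ·  [on edge]
    (2,6)@(5, 13): e=[0,-12,36] → ·  [on edge]
    (1,7)@(3, 15): e=[0,-36,60] → ·  [on edge]
    (0,8)@(1, 17): e=[0,-60,84] → ·  [on edge]
  covered (2 px):
    · · · ·
    · · · ·
    · · · ·
    · · · #
    · · · #
    · · · ·
    · · · ·
    · · · ·
    · · · ·
    · · · ·
    · · · ·
    · · · ·
T1:
  2·area = 16  (B↔C swapped to make it positive)
  edge (4, 16)→(0, 8): d=(-4,-8) top-left  bias=+0
  edge (0, 8)→(4, 12): d=(4,4) right/bottom  bias=-1
  edge (4, 12)→(4, 16): d=(0,4) right/bottom  bias=-1
    (0,4)@(1, 9): e=[4,0,12] → ·  [on edge]
    (1,5)@(3, 11): e=[12,0,4] → ·  [on edge]
    (1,6)@(3, 13): e=[4,8,4] → #
    (2,6)@(5, 13): e=[20,0,-4] → ·  [on edge]
    (1,7)@(3, 15): e=[-4,16,4] → ·
    (3,7)@(7, 15): e=[28,0,-12] → ·  [on edge]
  covered (1 px):
    · · · ·
    · · · ·
    · · · ·
    · · · ·
    · · · ·
    · · · ·
    · # · ·
    · · · ·
    · · · ·
    · · · ·
    · · · ·
    · · · ·

Z-buffer (winner per pixel, '.' = empty):
  . . . .
  . . . .
  . . . .
  . . . 0
  . . . 0
  . . . .
  . 1 . .
  . . . .
  . . . .
  . . . .
  . . . .
  . . . .

Answer: 0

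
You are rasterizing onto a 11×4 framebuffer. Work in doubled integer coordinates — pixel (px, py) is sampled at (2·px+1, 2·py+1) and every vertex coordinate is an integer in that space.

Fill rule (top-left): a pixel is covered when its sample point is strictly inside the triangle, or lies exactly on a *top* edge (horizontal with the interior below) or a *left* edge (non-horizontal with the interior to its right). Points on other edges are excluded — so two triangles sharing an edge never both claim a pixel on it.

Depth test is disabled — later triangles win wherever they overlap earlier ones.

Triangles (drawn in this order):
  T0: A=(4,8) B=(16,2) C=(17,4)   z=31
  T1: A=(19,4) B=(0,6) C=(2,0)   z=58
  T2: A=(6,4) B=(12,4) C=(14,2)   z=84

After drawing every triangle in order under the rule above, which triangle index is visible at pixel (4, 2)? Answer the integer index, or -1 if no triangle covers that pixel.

T0:
  2·area = 30
  edge (4, 8)→(16, 2): d=(12,-6) top-left  bias=+0
  edge (16, 2)→(17, 4): d=(1,2) right/bottom  bias=-1
  edge (17, 4)→(4, 8): d=(-13,4) right/bottom  bias=-1
    (7,1)@(15, 3): e=[6,3,21] → #
    (8,1)@(17, 3): e=[18,-1,13] → ·
    (5,2)@(11, 5): e=[6,13,11] → #
    (6,2)@(13, 5): e=[18,9,3] → #
    (7,2)@(15, 5): e=[30,5,-5] → ·
    (3,3)@(7, 7): e=[6,23,1] → #
    (4,3)@(9, 7): e=[18,19,-7] → ·
    (5,3)@(11, 7): e=[30,15,-15] → ·
    (6,3)@(13, 7): e=[42,11,-23] → ·
  covered (4 px):
    · · · · · · · · · · ·
    · · · · · · · # · · ·
    · · · · · # # · · · ·
    · · · # · · · · · · ·
T1:
  2·area = 110
  edge (19, 4)→(0, 6): d=(-19,2) right/bottom  bias=-1
  edge (0, 6)→(2, 0): d=(2,-6) top-left  bias=+0
  edge (2, 0)→(19, 4): d=(17,4) right/bottom  bias=-1
    (1,0)@(3, 1): e=[89,8,13] → #
    (2,0)@(5, 1): e=[85,20,5] → #
    (3,0)@(7, 1): e=[81,32,-3] → ·
    (0,1)@(1, 3): e=[55,0,55] → #  [on edge]
    (3,1)@(7, 3): e=[43,36,31] → #
    (4,1)@(9, 3): e=[39,48,23] → #
    (5,1)@(11, 3): e=[35,60,15] → #
    (6,1)@(13, 3): e=[31,72,7] → #
    (7,1)@(15, 3): e=[27,84,-1] → ·
    (0,2)@(1, 5): e=[17,4,89] → #
    (5,2)@(11, 5): e=[-3,64,49] → ·
    (6,2)@(13, 5): e=[-7,76,41] → ·
  covered (14 px):
    · # # · · · · · · · ·
    # # # # # # # · · · ·
    # # # # # · · · · · ·
    · · · · · · · · · · ·
T2:
  2·area = 12  (B↔C swapped to make it positive)
  edge (6, 4)→(14, 2): d=(8,-2) top-left  bias=+0
  edge (14, 2)→(12, 4): d=(-2,2) right/bottom  bias=-1
  edge (12, 4)→(6, 4): d=(-6,0) right/bottom  bias=-1
    (7,0)@(15, 1): e=[-6,0,18] → ·  [on edge]
    (5,1)@(11, 3): e=[2,4,6] → #
    (6,1)@(13, 3): e=[6,0,6] → ·  [on edge]
    (5,2)@(11, 5): e=[18,0,-6] → ·  [on edge]
    (4,3)@(9, 7): e=[30,0,-18] → ·  [on edge]
  covered (1 px):
    · · · · · · · · · · ·
    · · · · · # · · · · ·
    · · · · · · · · · · ·
    · · · · · · · · · · ·

Z-buffer (winner per pixel, '.' = empty):
  . 1 1 . . . . . . . .
  1 1 1 1 1 2 1 0 . . .
  1 1 1 1 1 0 0 . . . .
  . . . 0 . . . . . . .

Final: 1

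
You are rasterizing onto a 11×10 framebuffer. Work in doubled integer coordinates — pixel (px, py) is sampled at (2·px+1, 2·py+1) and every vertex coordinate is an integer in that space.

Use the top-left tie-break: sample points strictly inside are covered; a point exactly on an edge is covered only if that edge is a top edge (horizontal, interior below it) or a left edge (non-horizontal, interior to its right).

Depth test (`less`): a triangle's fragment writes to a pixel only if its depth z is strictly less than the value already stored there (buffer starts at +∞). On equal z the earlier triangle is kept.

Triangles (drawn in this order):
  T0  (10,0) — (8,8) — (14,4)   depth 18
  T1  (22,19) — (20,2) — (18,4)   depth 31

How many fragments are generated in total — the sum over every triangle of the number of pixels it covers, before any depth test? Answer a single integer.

T0:
  2·area = 40  (B↔C swapped to make it positive)
  edge (10, 0)→(14, 4): d=(4,4) right/bottom  bias=-1
  edge (14, 4)→(8, 8): d=(-6,4) right/bottom  bias=-1
  edge (8, 8)→(10, 0): d=(2,-8) top-left  bias=+0
    (5,0)@(11, 1): e=[0,30,10] → ·  [on edge]
    (5,1)@(11, 3): e=[8,18,14] → #
    (6,1)@(13, 3): e=[0,10,30] → ·  [on edge]
    (4,2)@(9, 5): e=[24,14,2] → #
    (6,2)@(13, 5): e=[8,-2,34] → ·
    (7,2)@(15, 5): e=[0,-10,50] → ·  [on edge]
    (4,3)@(9, 7): e=[32,2,6] → #
    (5,3)@(11, 7): e=[24,-6,22] → ·
    (8,3)@(17, 7): e=[0,-30,70] → ·  [on edge]
    (4,4)@(9, 9): e=[40,-10,10] → ·
    (9,4)@(19, 9): e=[0,-50,90] → ·  [on edge]
    (10,5)@(21, 11): e=[0,-70,110] → ·  [on edge]
  covered (4 px):
    · · · · · · · · · · ·
    · · · · · # · · · · ·
    · · · · # # · · · · ·
    · · · · # · · · · · ·
    · · · · · · · · · · ·
    · · · · · · · · · · ·
    · · · · · · · · · · ·
    · · · · · · · · · · ·
    · · · · · · · · · · ·
    · · · · · · · · · · ·
T1:
  2·area = 38  (B↔C swapped to make it positive)
  edge (22, 19)→(18, 4): d=(-4,-15) top-left  bias=+0
  edge (18, 4)→(20, 2): d=(2,-2) top-left  bias=+0
  edge (20, 2)→(22, 19): d=(2,17) right/bottom  bias=-1
    (10,0)@(21, 1): e=[57,0,-19] → ·  [on edge]
    (9,1)@(19, 3): e=[19,0,19] → #  [on edge]
    (10,1)@(21, 3): e=[49,4,-15] → ·
    (8,2)@(17, 5): e=[-19,0,57] → ·  [on edge]
    (9,2)@(19, 5): e=[11,4,23] → #
    (10,2)@(21, 5): e=[41,8,-11] → ·
    (7,3)@(15, 7): e=[-57,0,95] → ·  [on edge]
    (9,3)@(19, 7): e=[3,8,27] → #
    (10,3)@(21, 7): e=[33,12,-7] → ·
    (6,4)@(13, 9): e=[-95,0,133] → ·  [on edge]
    (9,4)@(19, 9): e=[-5,12,31] → ·
    (5,5)@(11, 11): e=[-133,0,171] → ·  [on edge]
    (4,6)@(9, 13): e=[-171,0,209] → ·  [on edge]
    (3,7)@(7, 15): e=[-209,0,247] → ·  [on edge]
    (2,8)@(5, 17): e=[-247,0,285] → ·  [on edge]
    (1,9)@(3, 19): e=[-285,0,323] → ·  [on edge]
  covered (6 px):
    · · · · · · · · · · ·
    · · · · · · · · · # ·
    · · · · · · · · · # ·
    · · · · · · · · · # ·
    · · · · · · · · · · ·
    · · · · · · · · · · #
    · · · · · · · · · · #
    · · · · · · · · · · #
    · · · · · · · · · · ·
    · · · · · · · · · · ·

Final: 10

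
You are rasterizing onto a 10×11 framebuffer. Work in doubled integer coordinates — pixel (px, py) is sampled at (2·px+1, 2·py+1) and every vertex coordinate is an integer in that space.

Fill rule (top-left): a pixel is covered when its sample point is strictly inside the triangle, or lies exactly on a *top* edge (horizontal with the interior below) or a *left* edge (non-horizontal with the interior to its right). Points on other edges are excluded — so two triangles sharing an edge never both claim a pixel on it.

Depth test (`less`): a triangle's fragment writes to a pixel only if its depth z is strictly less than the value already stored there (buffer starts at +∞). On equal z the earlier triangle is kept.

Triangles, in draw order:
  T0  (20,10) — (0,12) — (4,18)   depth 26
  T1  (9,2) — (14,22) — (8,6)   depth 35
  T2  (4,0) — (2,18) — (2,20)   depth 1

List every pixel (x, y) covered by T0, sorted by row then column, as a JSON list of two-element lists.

T0:
  2·area = 128  (B↔C swapped to make it positive)
  edge (20, 10)→(4, 18): d=(-16,8) right/bottom  bias=-1
  edge (4, 18)→(0, 12): d=(-4,-6) top-left  bias=+0
  edge (0, 12)→(20, 10): d=(20,-2) top-left  bias=+0
    (5,5)@(11, 11): e=[56,70,2] → X
    (6,5)@(13, 11): e=[40,82,6] → X
    (7,5)@(15, 11): e=[24,94,10] → X
    (8,5)@(17, 11): e=[8,106,14] → X
    (9,5)@(19, 11): e=[-8,118,18] → .
    (0,6)@(1, 13): e=[104,2,22] → X
    (1,6)@(3, 13): e=[88,14,26] → X
    (2,6)@(5, 13): e=[72,26,30] → X
    (3,6)@(7, 13): e=[56,38,34] → X
    (4,6)@(9, 13): e=[40,50,38] → X
    (7,6)@(15, 13): e=[-8,86,50] → .
    (8,6)@(17, 13): e=[-24,98,54] → .
  covered (16 px):
    . . . . . . . . . .
    . . . . . . . . . .
    . . . . . . . . . .
    . . . . . . . . . .
    . . . . . . . . . .
    . . . . . X X X X .
    X X X X X X X . . .
    . X X X X . . . . .
    . . X . . . . . . .
    . . . . . . . . . .
    . . . . . . . . . .
T1:
  2·area = 40
  edge (9, 2)→(14, 22): d=(5,20) right/bottom  bias=-1
  edge (14, 22)→(8, 6): d=(-6,-16) top-left  bias=+0
  edge (8, 6)→(9, 2): d=(1,-4) top-left  bias=+0
    (4,1)@(9, 3): e=[5,34,1] → X
    (5,1)@(11, 3): e=[-35,66,9] → .
    (4,2)@(9, 5): e=[15,22,3] → X
    (5,2)@(11, 5): e=[-25,54,11] → .
    (4,3)@(9, 7): e=[25,10,5] → X
    (5,3)@(11, 7): e=[-15,42,13] → .
    (4,4)@(9, 9): e=[35,-2,7] → .
    (5,5)@(11, 11): e=[5,18,17] → X
    (6,5)@(13, 11): e=[-35,50,25] → .
    (5,6)@(11, 13): e=[15,6,19] → X
    (6,6)@(13, 13): e=[-25,38,27] → .
    (5,7)@(11, 15): e=[25,-6,21] → .
  covered (6 px):
    . . . . . . . . . .
    . . . . X . . . . .
    . . . . X . . . . .
    . . . . X . . . . .
    . . . . . . . . . .
    . . . . . X . . . .
    . . . . . X . . . .
    . . . . . . . . . .
    . . . . . . . . . .
    . . . . . . X . . .
    . . . . . . . . . .
T2:
  2·area = 4  (B↔C swapped to make it positive)
  edge (4, 0)→(2, 20): d=(-2,20) right/bottom  bias=-1
  edge (2, 20)→(2, 18): d=(0,-2) top-left  bias=+0
  edge (2, 18)→(4, 0): d=(2,-18) top-left  bias=+0
    (1,4)@(3, 9): e=[2,2,0] → X  [on edge]
    (2,4)@(5, 9): e=[-38,6,36] → .
    (1,5)@(3, 11): e=[-2,2,4] → .
  covered (1 px):
    . . . . . . . . . .
    . . . . . . . . . .
    . . . . . . . . . .
    . . . . . . . . . .
    . X . . . . . . . .
    . . . . . . . . . .
    . . . . . . . . . .
    . . . . . . . . . .
    . . . . . . . . . .
    . . . . . . . . . .
    . . . . . . . . . .

Result: [[5,5],[6,5],[7,5],[8,5],[0,6],[1,6],[2,6],[3,6],[4,6],[5,6],[6,6],[1,7],[2,7],[3,7],[4,7],[2,8]]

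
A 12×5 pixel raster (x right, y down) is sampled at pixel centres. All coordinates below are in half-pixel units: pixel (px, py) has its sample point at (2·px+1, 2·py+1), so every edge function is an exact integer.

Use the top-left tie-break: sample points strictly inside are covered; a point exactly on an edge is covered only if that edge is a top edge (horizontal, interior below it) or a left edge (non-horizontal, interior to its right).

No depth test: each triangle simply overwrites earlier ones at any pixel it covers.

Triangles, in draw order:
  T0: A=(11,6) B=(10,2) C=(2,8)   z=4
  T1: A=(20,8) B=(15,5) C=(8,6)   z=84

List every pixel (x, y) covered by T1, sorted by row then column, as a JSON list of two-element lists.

T0:
  2·area = 38  (B↔C swapped to make it positive)
  edge (11, 6)→(2, 8): d=(-9,2) right/bottom  bias=-1
  edge (2, 8)→(10, 2): d=(8,-6) top-left  bias=+0
  edge (10, 2)→(11, 6): d=(1,4) right/bottom  bias=-1
    (4,1)@(9, 3): e=[31,2,5] → X
    (5,1)@(11, 3): e=[27,14,-3] → .
    (3,2)@(7, 5): e=[17,6,15] → X
    (5,2)@(11, 5): e=[9,30,-1] → .
    (2,3)@(5, 7): e=[3,10,25] → X
    (3,3)@(7, 7): e=[-1,22,17] → .
    (4,3)@(9, 7): e=[-5,34,9] → .
    (2,4)@(5, 9): e=[-15,26,27] → .
  covered (4 px):
    . . . . . . . . . . . .
    . . . . X . . . . . . .
    . . . X X . . . . . . .
    . . X . . . . . . . . .
    . . . . . . . . . . . .
T1:
  2·area = 26  (B↔C swapped to make it positive)
  edge (20, 8)→(8, 6): d=(-12,-2) top-left  bias=+0
  edge (8, 6)→(15, 5): d=(7,-1) top-left  bias=+0
  edge (15, 5)→(20, 8): d=(5,3) right/bottom  bias=-1
    (7,2)@(15, 5): e=[26,0,0] → .  [on edge]
    (0,3)@(1, 7): e=[-26,0,52] → .  [on edge]
    (7,3)@(15, 7): e=[2,14,10] → X
    (8,3)@(17, 7): e=[6,16,4] → X
    (9,3)@(19, 7): e=[10,18,-2] → .
    (7,4)@(15, 9): e=[-22,28,20] → .
    (8,4)@(17, 9): e=[-18,30,14] → .
  covered (2 px):
    . . . . . . . . . . . .
    . . . . . . . . . . . .
    . . . . . . . . . . . .
    . . . . . . . X X . . .
    . . . . . . . . . . . .

Result: [[7,3],[8,3]]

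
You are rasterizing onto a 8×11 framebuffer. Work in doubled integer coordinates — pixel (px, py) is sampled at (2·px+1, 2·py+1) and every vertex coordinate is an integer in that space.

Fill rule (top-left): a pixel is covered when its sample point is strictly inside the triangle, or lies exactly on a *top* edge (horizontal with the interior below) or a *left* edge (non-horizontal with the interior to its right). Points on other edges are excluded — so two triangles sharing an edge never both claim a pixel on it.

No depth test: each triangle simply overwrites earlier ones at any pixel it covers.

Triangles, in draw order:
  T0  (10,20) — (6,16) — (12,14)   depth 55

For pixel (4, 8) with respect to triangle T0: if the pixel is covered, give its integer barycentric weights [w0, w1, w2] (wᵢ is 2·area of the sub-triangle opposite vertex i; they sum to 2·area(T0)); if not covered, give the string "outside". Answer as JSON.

T0:
  2·area = 32
  edge (10, 20)→(6, 16): d=(-4,-4) top-left  bias=+0
  edge (6, 16)→(12, 14): d=(6,-2) top-left  bias=+0
  edge (12, 14)→(10, 20): d=(-2,6) right/bottom  bias=-1
    (7,2)@(15, 5): e=[80,-48,0] → .  [on edge]
    (0,5)@(1, 11): e=[0,-40,72] → .  [on edge]
    (6,5)@(13, 11): e=[48,-16,0] → .  [on edge]
    (1,6)@(3, 13): e=[0,-24,56] → .  [on edge]
    (7,6)@(15, 13): e=[48,0,-16] → .  [on edge]
    (2,7)@(5, 15): e=[0,-8,40] → .  [on edge]
    (4,7)@(9, 15): e=[16,0,16] → X  [on edge]
    (5,7)@(11, 15): e=[24,4,4] → X
    (6,7)@(13, 15): e=[32,8,-8] → .
    (1,8)@(3, 17): e=[-16,0,48] → .  [on edge]
    (3,8)@(7, 17): e=[0,8,24] → X  [on edge]
    (5,8)@(11, 17): e=[16,16,0] → .  [on edge]
    (4,9)@(9, 19): e=[0,24,8] → X  [on edge]
    (5,10)@(11, 21): e=[0,40,-8] → .  [on edge]
  covered (5 px):
    . . . . . . . .
    . . . . . . . .
    . . . . . . . .
    . . . . . . . .
    . . . . . . . .
    . . . . . . . .
    . . . . . . . .
    . . . . X X . .
    . . . X X . . .
    . . . . X . . .
    . . . . . . . .

Answer: [12,12,8]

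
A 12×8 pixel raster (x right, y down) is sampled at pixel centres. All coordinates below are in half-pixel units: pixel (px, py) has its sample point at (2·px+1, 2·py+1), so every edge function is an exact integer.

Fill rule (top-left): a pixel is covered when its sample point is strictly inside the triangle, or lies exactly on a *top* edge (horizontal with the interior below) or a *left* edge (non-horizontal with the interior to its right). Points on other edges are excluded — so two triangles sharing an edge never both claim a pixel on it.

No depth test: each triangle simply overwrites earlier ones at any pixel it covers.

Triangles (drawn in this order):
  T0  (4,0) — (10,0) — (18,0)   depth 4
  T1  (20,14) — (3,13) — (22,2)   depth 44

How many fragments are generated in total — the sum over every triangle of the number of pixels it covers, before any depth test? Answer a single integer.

T0:
  degenerate (2·area = 0) — covers nothing
T1:
  2·area = 206
  edge (20, 14)→(3, 13): d=(-17,-1) top-left  bias=+0
  edge (3, 13)→(22, 2): d=(19,-11) top-left  bias=+0
  edge (22, 2)→(20, 14): d=(-2,12) right/bottom  bias=-1
    (10,1)@(21, 3): e=[188,8,10] → X
    (11,1)@(23, 3): e=[190,30,-14] → .
    (8,2)@(17, 5): e=[150,2,54] → X
    (9,2)@(19, 5): e=[152,24,30] → X
    (11,2)@(23, 5): e=[156,68,-18] → .
    (7,3)@(15, 7): e=[114,18,74] → X
    (11,3)@(23, 7): e=[122,106,-22] → .
    (5,4)@(11, 9): e=[76,12,118] → X
    (6,4)@(13, 9): e=[78,34,94] → X
    (10,4)@(21, 9): e=[86,122,-2] → .
    (3,5)@(7, 11): e=[38,6,162] → X
    (4,5)@(9, 11): e=[40,28,138] → X
    (1,6)@(3, 13): e=[0,0,206] → X  [on edge]
  covered (29 px):
    . . . . . . . . . . . .
    . . . . . . . . . . X .
    . . . . . . . . X X X .
    . . . . . . . X X X X .
    . . . . . X X X X X . .
    . . . X X X X X X X . .
    . X X X X X X X X X . .
    . . . . . . . . . . . .

Final: 29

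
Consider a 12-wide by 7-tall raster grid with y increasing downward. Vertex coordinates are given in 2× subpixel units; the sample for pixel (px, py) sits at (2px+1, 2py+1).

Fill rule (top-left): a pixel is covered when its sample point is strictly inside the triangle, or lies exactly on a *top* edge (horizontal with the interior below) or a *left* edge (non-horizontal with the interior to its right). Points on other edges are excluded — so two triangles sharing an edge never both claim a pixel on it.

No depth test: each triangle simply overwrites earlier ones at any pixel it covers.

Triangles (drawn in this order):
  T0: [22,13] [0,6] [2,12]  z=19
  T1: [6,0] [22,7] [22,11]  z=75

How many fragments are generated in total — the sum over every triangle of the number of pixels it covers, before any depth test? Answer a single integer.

T0:
  2·area = 118  (B↔C swapped to make it positive)
  edge (22, 13)→(2, 12): d=(-20,-1) top-left  bias=+0
  edge (2, 12)→(0, 6): d=(-2,-6) top-left  bias=+0
  edge (0, 6)→(22, 13): d=(22,7) right/bottom  bias=-1
    (0,3)@(1, 7): e=[99,4,15] → X
    (1,3)@(3, 7): e=[101,16,1] → X
    (2,3)@(5, 7): e=[103,28,-13] → .
    (0,4)@(1, 9): e=[59,0,59] → X  [on edge]
    (2,4)@(5, 9): e=[63,24,31] → X
    (3,4)@(7, 9): e=[65,36,17] → X
    (4,4)@(9, 9): e=[67,48,3] → X
    (5,4)@(11, 9): e=[69,60,-11] → .
    (0,5)@(1, 11): e=[19,-4,103] → .
    (1,5)@(3, 11): e=[21,8,89] → X
    (5,5)@(11, 11): e=[29,56,33] → X
    (6,5)@(13, 11): e=[31,68,19] → X
  covered (14 px):
    . . . . . . . . . . . .
    . . . . . . . . . . . .
    . . . . . . . . . . . .
    X X . . . . . . . . . .
    X X X X X . . . . . . .
    . X X X X X X X . . . .
    . . . . . . . . . . . .
T1:
  2·area = 64
  edge (6, 0)→(22, 7): d=(16,7) right/bottom  bias=-1
  edge (22, 7)→(22, 11): d=(0,4) right/bottom  bias=-1
  edge (22, 11)→(6, 0): d=(-16,-11) top-left  bias=+0
    (5,1)@(11, 3): e=[13,44,7] → X
    (6,1)@(13, 3): e=[-1,36,29] → .
    (5,2)@(11, 5): e=[45,44,-25] → .
    (7,2)@(15, 5): e=[17,28,19] → X
    (8,2)@(17, 5): e=[3,20,41] → X
    (9,2)@(19, 5): e=[-11,12,63] → .
    (7,3)@(15, 7): e=[49,28,-13] → .
    (8,3)@(17, 7): e=[35,20,9] → X
    (9,3)@(19, 7): e=[21,12,31] → X
    (10,3)@(21, 7): e=[7,4,53] → X
    (11,3)@(23, 7): e=[-7,-4,75] → .
    (8,4)@(17, 9): e=[67,20,-23] → .
  covered (7 px):
    . . . . . . . . . . . .
    . . . . . X . . . . . .
    . . . . . . . X X . . .
    . . . . . . . . X X X .
    . . . . . . . . . . X .
    . . . . . . . . . . . .
    . . . . . . . . . . . .

Final: 21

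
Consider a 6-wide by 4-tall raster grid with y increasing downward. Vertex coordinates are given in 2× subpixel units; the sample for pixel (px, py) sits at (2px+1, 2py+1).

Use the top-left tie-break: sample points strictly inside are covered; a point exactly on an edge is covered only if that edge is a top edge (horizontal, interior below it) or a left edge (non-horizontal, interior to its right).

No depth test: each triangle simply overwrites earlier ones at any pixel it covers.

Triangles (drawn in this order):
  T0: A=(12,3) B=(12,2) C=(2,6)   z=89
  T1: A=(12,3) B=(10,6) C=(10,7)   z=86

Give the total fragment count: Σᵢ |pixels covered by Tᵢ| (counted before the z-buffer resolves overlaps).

T0:
  2·area = 10  (B↔C swapped to make it positive)
  edge (12, 3)→(2, 6): d=(-10,3) right/bottom  bias=-1
  edge (2, 6)→(12, 2): d=(10,-4) top-left  bias=+0
  edge (12, 2)→(12, 3): d=(0,1) right/bottom  bias=-1
    (5,1)@(11, 3): e=[3,6,1] → X
    (2,2)@(5, 5): e=[1,2,7] → X
    (3,2)@(7, 5): e=[-5,10,5] → .
    (5,2)@(11, 5): e=[-17,26,1] → .
    (2,3)@(5, 7): e=[-19,22,7] → .
  covered (2 px):
    . . . . . .
    . . . . . X
    . . X . . .
    . . . . . .
T1:
  2·area = 2  (B↔C swapped to make it positive)
  edge (12, 3)→(10, 7): d=(-2,4) right/bottom  bias=-1
  edge (10, 7)→(10, 6): d=(0,-1) top-left  bias=+0
  edge (10, 6)→(12, 3): d=(2,-3) top-left  bias=+0
    (5,2)@(11, 5): e=[0,1,1] → .  [on edge]
  covered (0 px):
    . . . . . .
    . . . . . .
    . . . . . .
    . . . . . .

Answer: 2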